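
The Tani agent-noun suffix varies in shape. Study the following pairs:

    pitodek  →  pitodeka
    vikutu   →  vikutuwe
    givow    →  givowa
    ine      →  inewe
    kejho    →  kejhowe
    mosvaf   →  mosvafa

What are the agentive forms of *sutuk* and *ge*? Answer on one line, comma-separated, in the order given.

sutuka, gewe

The pattern is consonant vs. vowel: -a when the stem ends in a consonant (*pitodek*, *givow*, *mosvaf*); -we when the stem ends in a vowel (*vikutu*, *ine*, *kejho*).
The final sound of *sutuk* is /k/, which is a consonant, so the suffix is -a, giving *sutuka*.
Since the final sound of *ge* is /e/ (a vowel), it takes -we, giving *gewe*.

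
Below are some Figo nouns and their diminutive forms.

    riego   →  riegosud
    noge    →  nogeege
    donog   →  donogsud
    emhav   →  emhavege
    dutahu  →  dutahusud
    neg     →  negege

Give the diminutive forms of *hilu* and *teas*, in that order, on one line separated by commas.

The pattern is rounding harmony: -sud when the last vowel of the stem is a rounded vowel (*riego*, *donog*, *dutahu*); -ege when the last vowel of the stem is an unrounded vowel (*noge*, *emhav*, *neg*).
*hilu* — last vowel /u/ (a rounded vowel) → -sud → *hilusud*.
*teas* — last vowel /a/ (an unrounded vowel) → -ege → *teasege*.

hilusud, teasege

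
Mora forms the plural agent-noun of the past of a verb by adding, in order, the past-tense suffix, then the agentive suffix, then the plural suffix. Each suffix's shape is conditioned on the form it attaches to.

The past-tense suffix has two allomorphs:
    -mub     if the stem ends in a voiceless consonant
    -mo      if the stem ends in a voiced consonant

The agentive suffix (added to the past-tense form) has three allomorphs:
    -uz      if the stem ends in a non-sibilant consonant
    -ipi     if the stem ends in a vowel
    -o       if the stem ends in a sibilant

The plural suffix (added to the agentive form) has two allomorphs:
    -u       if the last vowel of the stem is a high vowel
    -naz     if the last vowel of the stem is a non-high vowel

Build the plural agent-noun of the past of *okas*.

*okas* — final consonant /s/ (voiceless) → -mub → *okasmub*.
Since the final sound of the past-tense form *okasmub* is /b/ (a non-sibilant consonant), it takes -uz, giving *okasmubuz*.
Since the last vowel of the agentive form *okasmubuz* is /u/ (a high vowel), it takes -u, giving *okasmubuzu*.

okasmubuzu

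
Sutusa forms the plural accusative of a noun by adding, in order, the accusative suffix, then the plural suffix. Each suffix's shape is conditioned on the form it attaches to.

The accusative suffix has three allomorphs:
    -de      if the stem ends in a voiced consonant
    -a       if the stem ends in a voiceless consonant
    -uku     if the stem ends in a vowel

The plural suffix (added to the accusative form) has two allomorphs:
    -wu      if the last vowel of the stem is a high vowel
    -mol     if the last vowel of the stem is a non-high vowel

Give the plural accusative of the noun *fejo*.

fejoukuwu

*fejo*: final sound = /o/, a vowel → -uku → *fejouku*.
The last vowel of the accusative form *fejouku* is /u/, which is a high vowel, so the plural suffix is -wu, giving *fejoukuwu*.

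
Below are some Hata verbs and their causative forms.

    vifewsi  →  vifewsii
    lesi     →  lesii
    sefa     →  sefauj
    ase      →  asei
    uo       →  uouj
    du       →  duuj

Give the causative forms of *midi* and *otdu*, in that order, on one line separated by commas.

midii, otduuj

The alternation tracks the last vowel of the stem — -i when the last vowel of the stem is a front vowel (*vifewsi*, *lesi*, *ase*); -uj when the last vowel of the stem is a back vowel (*sefa*, *uo*, *du*).
The last vowel of *midi* is /i/, which is a front vowel, so the suffix is -i, giving *midii*.
*otdu*: last vowel = /u/, a back vowel → -uj → *otduuj*.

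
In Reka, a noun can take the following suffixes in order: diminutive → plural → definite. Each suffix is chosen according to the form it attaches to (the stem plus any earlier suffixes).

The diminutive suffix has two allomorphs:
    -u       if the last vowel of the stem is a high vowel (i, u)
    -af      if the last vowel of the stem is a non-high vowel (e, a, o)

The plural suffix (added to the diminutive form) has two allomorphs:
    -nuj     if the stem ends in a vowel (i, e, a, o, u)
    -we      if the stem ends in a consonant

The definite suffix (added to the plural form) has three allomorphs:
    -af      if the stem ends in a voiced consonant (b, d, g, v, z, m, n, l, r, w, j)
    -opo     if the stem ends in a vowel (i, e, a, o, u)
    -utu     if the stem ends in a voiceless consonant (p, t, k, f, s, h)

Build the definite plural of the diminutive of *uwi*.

uwiunujaf

*uwi* — last vowel /i/ (a high vowel) → -u → *uwiu*.
The diminutive form *uwiu* — final sound /u/ (a vowel) → -nuj → *uwiunuj*.
Since the final sound of the plural form *uwiunuj* is /j/ (a voiced consonant), it takes -af, giving *uwiunujaf*.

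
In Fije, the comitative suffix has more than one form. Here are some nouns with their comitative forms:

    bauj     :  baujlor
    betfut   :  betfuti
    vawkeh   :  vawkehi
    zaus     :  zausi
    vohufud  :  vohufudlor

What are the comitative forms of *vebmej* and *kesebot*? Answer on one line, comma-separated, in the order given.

The pattern is voicing of the final consonant: -i when the stem ends in a voiceless consonant (*betfut*, *vawkeh*, *zaus*); -lor when the stem ends in a voiced consonant (*bauj*, *vohufud*).
*vebmej*: final consonant = /j/, voiced → -lor → *vebmejlor*.
*kesebot*: final consonant = /t/, voiceless → -i → *keseboti*.

vebmejlor, keseboti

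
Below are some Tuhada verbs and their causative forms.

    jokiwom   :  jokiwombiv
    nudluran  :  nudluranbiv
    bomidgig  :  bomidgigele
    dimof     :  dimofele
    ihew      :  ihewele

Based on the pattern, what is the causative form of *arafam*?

The alternation tracks the final consonant of the stem — -biv when the stem ends in a nasal (*jokiwom*, *nudluran*); -ele when the stem ends in a non-nasal consonant (*bomidgig*, *dimof*, *ihew*).
The final consonant of *arafam* is /m/, which is a nasal, so the suffix is -biv, giving *arafambiv*.

arafambiv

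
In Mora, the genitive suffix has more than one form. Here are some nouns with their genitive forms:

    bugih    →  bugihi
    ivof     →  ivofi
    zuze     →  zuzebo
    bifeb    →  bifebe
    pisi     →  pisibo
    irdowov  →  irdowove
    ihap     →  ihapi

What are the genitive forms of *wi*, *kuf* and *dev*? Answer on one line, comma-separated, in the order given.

wibo, kufi, deve

The pattern is voicing of the final sound: -i when the stem ends in a voiceless consonant (*bugih*, *ivof*, *ihap*); -e when the stem ends in a voiced consonant (*bifeb*, *irdowov*); -bo when the stem ends in a vowel (*zuze*, *pisi*).
The final sound of *wi* is /i/, which is a vowel, so the suffix is -bo, giving *wibo*.
*kuf*: final sound = /f/, a voiceless consonant → -i → *kufi*.
Since the final sound of *dev* is /v/ (a voiced consonant), it takes -e, giving *deve*.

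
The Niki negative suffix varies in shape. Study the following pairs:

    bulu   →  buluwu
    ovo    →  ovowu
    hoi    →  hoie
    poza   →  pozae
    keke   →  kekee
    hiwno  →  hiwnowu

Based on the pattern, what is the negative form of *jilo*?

Looking at the last vowel of each stem: -wu when the last vowel of the stem is a rounded vowel (*bulu*, *ovo*, *hiwno*); -e when the last vowel of the stem is an unrounded vowel (*hoi*, *poza*, *keke*).
Since the last vowel of *jilo* is /o/ (a rounded vowel), it takes -wu, giving *jilowu*.

jilowu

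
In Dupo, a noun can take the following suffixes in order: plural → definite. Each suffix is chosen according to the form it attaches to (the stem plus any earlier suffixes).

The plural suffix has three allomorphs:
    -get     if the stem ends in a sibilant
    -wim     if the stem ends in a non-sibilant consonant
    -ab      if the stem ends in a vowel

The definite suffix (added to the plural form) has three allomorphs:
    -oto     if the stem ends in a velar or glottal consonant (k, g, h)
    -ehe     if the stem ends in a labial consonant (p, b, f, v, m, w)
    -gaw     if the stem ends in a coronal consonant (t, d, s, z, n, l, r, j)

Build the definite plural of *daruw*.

*daruw*: final sound = /w/, a non-sibilant consonant → -wim → *daruwwim*.
The final consonant of the plural form *daruwwim* is /m/, which is labial, so the definite suffix is -ehe, giving *daruwwimehe*.

daruwwimehe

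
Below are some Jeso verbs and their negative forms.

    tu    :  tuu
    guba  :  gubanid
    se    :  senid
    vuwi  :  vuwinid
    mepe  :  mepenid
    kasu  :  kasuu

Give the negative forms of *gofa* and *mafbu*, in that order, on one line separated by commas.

gofanid, mafbuu

The suffix is conditioned by the last vowel: -u when the last vowel of the stem is a rounded vowel (*tu*, *kasu*); -nid when the last vowel of the stem is an unrounded vowel (*guba*, *se*, *vuwi*, *mepe*).
*gofa*: last vowel = /a/, an unrounded vowel → -nid → *gofanid*.
The last vowel of *mafbu* is /u/, which is a rounded vowel, so the suffix is -u, giving *mafbuu*.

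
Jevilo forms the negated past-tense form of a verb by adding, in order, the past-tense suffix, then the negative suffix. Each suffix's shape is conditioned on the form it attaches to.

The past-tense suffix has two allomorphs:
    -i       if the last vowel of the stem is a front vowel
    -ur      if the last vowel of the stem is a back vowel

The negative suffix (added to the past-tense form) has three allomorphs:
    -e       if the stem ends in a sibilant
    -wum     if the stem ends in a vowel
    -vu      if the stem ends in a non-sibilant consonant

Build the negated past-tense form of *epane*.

epaneiwum

*epane* — last vowel /e/ (a front vowel) → -i → *epanei*.
The past-tense form *epanei*: final sound = /i/, a vowel → -wum → *epaneiwum*.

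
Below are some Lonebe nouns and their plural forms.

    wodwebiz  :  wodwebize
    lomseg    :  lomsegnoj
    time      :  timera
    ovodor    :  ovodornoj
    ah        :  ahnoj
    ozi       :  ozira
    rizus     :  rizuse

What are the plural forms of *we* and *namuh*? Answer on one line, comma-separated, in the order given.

wera, namuhnoj

The alternation tracks the final sound of the stem — -e when the stem ends in a sibilant (*wodwebiz*, *rizus*); -noj when the stem ends in a non-sibilant consonant (*lomseg*, *ovodor*, *ah*); -ra when the stem ends in a vowel (*time*, *ozi*).
*we*: final sound = /e/, a vowel → -ra → *wera*.
*namuh*: final sound = /h/, a non-sibilant consonant → -noj → *namuhnoj*.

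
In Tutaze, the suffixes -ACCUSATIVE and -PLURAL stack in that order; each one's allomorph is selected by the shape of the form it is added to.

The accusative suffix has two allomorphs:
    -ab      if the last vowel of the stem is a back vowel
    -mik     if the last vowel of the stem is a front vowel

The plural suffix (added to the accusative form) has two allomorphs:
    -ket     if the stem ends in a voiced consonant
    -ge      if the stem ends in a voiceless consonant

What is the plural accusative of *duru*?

duruabket

Since the last vowel of *duru* is /u/ (a back vowel), it takes -ab, giving *duruab*.
The accusative form *duruab* — final consonant /b/ (voiced) → -ket → *duruabket*.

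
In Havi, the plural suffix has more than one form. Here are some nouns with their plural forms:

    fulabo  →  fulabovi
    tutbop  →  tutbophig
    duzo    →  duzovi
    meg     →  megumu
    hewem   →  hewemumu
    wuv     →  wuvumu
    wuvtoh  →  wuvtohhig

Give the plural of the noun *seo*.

seovi

The pattern is voicing of the final sound: -hig when the stem ends in a voiceless consonant (*tutbop*, *wuvtoh*); -umu when the stem ends in a voiced consonant (*meg*, *hewem*, *wuv*); -vi when the stem ends in a vowel (*fulabo*, *duzo*).
The final sound of *seo* is /o/, which is a vowel, so the suffix is -vi, giving *seovi*.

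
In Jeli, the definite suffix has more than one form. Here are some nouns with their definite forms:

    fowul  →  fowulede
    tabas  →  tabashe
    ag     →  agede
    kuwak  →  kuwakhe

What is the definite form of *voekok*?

The pattern is voicing of the final consonant: -he when the stem ends in a voiceless consonant (*tabas*, *kuwak*); -ede when the stem ends in a voiced consonant (*fowul*, *ag*).
The final consonant of *voekok* is /k/, which is voiceless, so the suffix is -he, giving *voekokhe*.

voekokhe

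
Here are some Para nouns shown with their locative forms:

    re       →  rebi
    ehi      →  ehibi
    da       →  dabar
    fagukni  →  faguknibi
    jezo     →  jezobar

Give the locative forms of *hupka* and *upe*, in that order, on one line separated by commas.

The pattern is front/back vowel harmony: -bi when the last vowel of the stem is a front vowel (*re*, *ehi*, *fagukni*); -bar when the last vowel of the stem is a back vowel (*da*, *jezo*).
The last vowel of *hupka* is /a/, which is a back vowel, so the suffix is -bar, giving *hupkabar*.
*upe*: last vowel = /e/, a front vowel → -bi → *upebi*.

hupkabar, upebi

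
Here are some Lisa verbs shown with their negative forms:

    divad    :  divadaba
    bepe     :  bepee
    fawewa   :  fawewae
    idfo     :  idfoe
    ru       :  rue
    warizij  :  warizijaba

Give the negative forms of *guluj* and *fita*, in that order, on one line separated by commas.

gulujaba, fitae

The suffix is conditioned by the final sound: -aba when the stem ends in a consonant (*divad*, *warizij*); -e when the stem ends in a vowel (*bepe*, *fawewa*, *idfo*, *ru*).
*guluj*: final sound = /j/, a consonant → -aba → *gulujaba*.
*fita* — final sound /a/ (a vowel) → -e → *fitae*.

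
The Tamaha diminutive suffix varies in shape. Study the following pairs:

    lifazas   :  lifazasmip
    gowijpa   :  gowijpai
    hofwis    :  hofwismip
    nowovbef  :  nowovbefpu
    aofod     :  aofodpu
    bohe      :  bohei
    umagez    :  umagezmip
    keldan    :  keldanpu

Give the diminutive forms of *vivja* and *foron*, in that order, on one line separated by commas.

The alternation tracks the final sound of the stem — -mip when the stem ends in a sibilant (*lifazas*, *hofwis*, *umagez*); -pu when the stem ends in a non-sibilant consonant (*nowovbef*, *aofod*, *keldan*); -i when the stem ends in a vowel (*gowijpa*, *bohe*).
*vivja* — final sound /a/ (a vowel) → -i → *vivjai*.
The final sound of *foron* is /n/, which is a non-sibilant consonant, so the suffix is -pu, giving *foronpu*.

vivjai, foronpu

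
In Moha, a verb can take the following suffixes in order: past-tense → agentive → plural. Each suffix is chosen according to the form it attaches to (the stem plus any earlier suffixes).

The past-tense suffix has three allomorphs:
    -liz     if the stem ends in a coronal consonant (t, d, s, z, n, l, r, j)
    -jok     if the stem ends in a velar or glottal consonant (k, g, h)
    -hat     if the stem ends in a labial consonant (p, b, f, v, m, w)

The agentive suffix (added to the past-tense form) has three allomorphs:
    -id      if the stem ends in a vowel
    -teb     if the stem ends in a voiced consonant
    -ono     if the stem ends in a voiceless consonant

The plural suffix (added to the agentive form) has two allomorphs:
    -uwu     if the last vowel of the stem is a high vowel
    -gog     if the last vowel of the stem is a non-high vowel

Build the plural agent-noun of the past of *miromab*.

*miromab* — final consonant /b/ (labial) → -hat → *miromabhat*.
The past-tense form *miromabhat*: final sound = /t/, a voiceless consonant → -ono → *miromabhatono*.
Since the last vowel of the agentive form *miromabhatono* is /o/ (a non-high vowel), it takes -gog, giving *miromabhatonogog*.

miromabhatonogog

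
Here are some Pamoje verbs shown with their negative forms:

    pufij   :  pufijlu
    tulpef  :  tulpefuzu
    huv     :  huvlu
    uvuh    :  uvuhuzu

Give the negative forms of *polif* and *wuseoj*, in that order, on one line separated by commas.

polifuzu, wuseojlu

Looking at the final consonant of each stem: -uzu when the stem ends in a voiceless consonant (*tulpef*, *uvuh*); -lu when the stem ends in a voiced consonant (*pufij*, *huv*).
*polif*: final consonant = /f/, voiceless → -uzu → *polifuzu*.
*wuseoj* — final consonant /j/ (voiced) → -lu → *wuseojlu*.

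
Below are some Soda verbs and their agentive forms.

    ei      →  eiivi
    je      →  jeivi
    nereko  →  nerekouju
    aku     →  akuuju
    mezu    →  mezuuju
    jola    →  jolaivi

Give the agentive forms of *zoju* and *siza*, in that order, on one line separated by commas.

The pattern is rounding harmony: -uju when the last vowel of the stem is a rounded vowel (*nereko*, *aku*, *mezu*); -ivi when the last vowel of the stem is an unrounded vowel (*ei*, *je*, *jola*).
Since the last vowel of *zoju* is /u/ (a rounded vowel), it takes -uju, giving *zojuuju*.
*siza*: last vowel = /a/, an unrounded vowel → -ivi → *sizaivi*.

zojuuju, sizaivi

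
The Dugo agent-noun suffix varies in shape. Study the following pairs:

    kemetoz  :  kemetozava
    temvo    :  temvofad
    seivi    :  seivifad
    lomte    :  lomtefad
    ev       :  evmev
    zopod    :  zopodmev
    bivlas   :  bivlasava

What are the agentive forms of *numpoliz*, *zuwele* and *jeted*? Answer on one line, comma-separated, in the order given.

The pattern is sibilance of the final sound: -ava when the stem ends in a sibilant (*kemetoz*, *bivlas*); -mev when the stem ends in a non-sibilant consonant (*ev*, *zopod*); -fad when the stem ends in a vowel (*temvo*, *seivi*, *lomte*).
The final sound of *numpoliz* is /z/, which is a sibilant, so the suffix is -ava, giving *numpolizava*.
Since the final sound of *zuwele* is /e/ (a vowel), it takes -fad, giving *zuwelefad*.
Since the final sound of *jeted* is /d/ (a non-sibilant consonant), it takes -mev, giving *jetedmev*.

numpolizava, zuwelefad, jetedmev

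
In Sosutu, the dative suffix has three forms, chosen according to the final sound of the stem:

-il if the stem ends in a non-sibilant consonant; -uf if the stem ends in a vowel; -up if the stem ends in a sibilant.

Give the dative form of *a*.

*a* — final sound /a/ (a vowel) → -uf → *auf*.

auf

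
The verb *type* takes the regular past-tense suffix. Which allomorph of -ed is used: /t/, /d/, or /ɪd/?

The stem *type* ends in a voiceless consonant other than /t/.
The -ed suffix is realized as /ɪd/ after /t, d/; as /t/ after other voiceless consonants; and as /d/ after other voiced sounds.
So -ed on *type* is pronounced /t/.

/t/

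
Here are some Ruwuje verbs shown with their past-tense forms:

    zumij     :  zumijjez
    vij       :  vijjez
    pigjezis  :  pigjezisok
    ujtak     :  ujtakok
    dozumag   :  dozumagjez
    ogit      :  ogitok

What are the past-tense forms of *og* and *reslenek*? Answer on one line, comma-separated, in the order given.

ogjez, reslenekok

The pattern is voicing of the final consonant: -ok when the stem ends in a voiceless consonant (*pigjezis*, *ujtak*, *ogit*); -jez when the stem ends in a voiced consonant (*zumij*, *vij*, *dozumag*).
*og*: final consonant = /g/, voiced → -jez → *ogjez*.
*reslenek*: final consonant = /k/, voiceless → -ok → *reslenekok*.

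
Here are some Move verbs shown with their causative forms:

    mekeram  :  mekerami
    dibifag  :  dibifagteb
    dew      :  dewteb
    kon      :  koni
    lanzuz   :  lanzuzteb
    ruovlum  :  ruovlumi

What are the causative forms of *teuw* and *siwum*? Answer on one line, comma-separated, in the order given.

teuwteb, siwumi

The pattern is nasality of the final consonant: -i when the stem ends in a nasal (*mekeram*, *kon*, *ruovlum*); -teb when the stem ends in a non-nasal consonant (*dibifag*, *dew*, *lanzuz*).
The final consonant of *teuw* is /w/, which is non-nasal, so the suffix is -teb, giving *teuwteb*.
*siwum* — final consonant /m/ (a nasal) → -i → *siwumi*.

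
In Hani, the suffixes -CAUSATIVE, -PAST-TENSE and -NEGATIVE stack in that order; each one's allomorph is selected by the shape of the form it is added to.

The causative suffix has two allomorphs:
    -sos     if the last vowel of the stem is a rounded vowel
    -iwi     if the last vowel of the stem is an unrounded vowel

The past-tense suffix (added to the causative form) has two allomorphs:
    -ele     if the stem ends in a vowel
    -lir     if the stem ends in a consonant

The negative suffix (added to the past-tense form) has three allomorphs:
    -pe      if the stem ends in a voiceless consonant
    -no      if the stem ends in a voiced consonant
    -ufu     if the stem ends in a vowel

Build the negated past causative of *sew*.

sewiwieleufu

Since the last vowel of *sew* is /e/ (an unrounded vowel), it takes -iwi, giving *sewiwi*.
Since the final sound of the causative form *sewiwi* is /i/ (a vowel), it takes -ele, giving *sewiwiele*.
The past-tense form *sewiwiele* — final sound /e/ (a vowel) → -ufu → *sewiwieleufu*.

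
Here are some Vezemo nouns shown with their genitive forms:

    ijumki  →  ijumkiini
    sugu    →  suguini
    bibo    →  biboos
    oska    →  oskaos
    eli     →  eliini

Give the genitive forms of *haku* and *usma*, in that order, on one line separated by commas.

hakuini, usmaos

The suffix is conditioned by the last vowel: -ini when the last vowel of the stem is a high vowel (*ijumki*, *sugu*, *eli*); -os when the last vowel of the stem is a non-high vowel (*bibo*, *oska*).
*haku* — last vowel /u/ (a high vowel) → -ini → *hakuini*.
*usma* — last vowel /a/ (a non-high vowel) → -os → *usmaos*.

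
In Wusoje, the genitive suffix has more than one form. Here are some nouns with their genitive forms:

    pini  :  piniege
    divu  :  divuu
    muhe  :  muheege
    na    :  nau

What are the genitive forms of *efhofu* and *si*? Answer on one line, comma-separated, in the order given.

efhofuu, siege

The pattern is front/back vowel harmony: -ege when the last vowel of the stem is a front vowel (*pini*, *muhe*); -u when the last vowel of the stem is a back vowel (*divu*, *na*).
The last vowel of *efhofu* is /u/, which is a back vowel, so the suffix is -u, giving *efhofuu*.
*si*: last vowel = /i/, a front vowel → -ege → *siege*.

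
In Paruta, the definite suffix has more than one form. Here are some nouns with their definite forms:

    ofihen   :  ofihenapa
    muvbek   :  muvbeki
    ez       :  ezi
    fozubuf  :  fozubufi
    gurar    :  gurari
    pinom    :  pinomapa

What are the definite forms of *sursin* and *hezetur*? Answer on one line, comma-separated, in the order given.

Looking at the final consonant of each stem: -apa when the stem ends in a nasal (*ofihen*, *pinom*); -i when the stem ends in a non-nasal consonant (*muvbek*, *ez*, *fozubuf*, *gurar*).
Since the final consonant of *sursin* is /n/ (a nasal), it takes -apa, giving *sursinapa*.
*hezetur* — final consonant /r/ (non-nasal) → -i → *hezeturi*.

sursinapa, hezeturi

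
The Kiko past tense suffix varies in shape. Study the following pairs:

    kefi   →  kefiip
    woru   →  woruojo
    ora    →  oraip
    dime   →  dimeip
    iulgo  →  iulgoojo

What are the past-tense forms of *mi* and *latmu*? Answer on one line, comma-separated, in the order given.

The alternation tracks the last vowel of the stem — -ojo when the last vowel of the stem is a rounded vowel (*woru*, *iulgo*); -ip when the last vowel of the stem is an unrounded vowel (*kefi*, *ora*, *dime*).
The last vowel of *mi* is /i/, which is an unrounded vowel, so the suffix is -ip, giving *miip*.
*latmu* — last vowel /u/ (a rounded vowel) → -ojo → *latmuojo*.

miip, latmuojo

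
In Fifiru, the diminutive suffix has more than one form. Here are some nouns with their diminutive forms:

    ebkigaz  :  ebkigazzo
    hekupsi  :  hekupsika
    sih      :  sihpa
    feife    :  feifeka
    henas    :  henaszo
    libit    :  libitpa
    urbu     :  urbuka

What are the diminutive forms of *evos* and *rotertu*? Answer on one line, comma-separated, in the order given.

evoszo, rotertuka

Looking at the final sound of each stem: -zo when the stem ends in a sibilant (*ebkigaz*, *henas*); -pa when the stem ends in a non-sibilant consonant (*sih*, *libit*); -ka when the stem ends in a vowel (*hekupsi*, *feife*, *urbu*).
*evos*: final sound = /s/, a sibilant → -zo → *evoszo*.
*rotertu* — final sound /u/ (a vowel) → -ka → *rotertuka*.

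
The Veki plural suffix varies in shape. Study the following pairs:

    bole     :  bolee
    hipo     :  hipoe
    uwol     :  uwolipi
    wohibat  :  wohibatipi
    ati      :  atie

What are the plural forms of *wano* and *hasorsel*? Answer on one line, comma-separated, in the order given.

The pattern is consonant vs. vowel: -ipi when the stem ends in a consonant (*uwol*, *wohibat*); -e when the stem ends in a vowel (*bole*, *hipo*, *ati*).
Since the final sound of *wano* is /o/ (a vowel), it takes -e, giving *wanoe*.
The final sound of *hasorsel* is /l/, which is a consonant, so the suffix is -ipi, giving *hasorselipi*.

wanoe, hasorselipi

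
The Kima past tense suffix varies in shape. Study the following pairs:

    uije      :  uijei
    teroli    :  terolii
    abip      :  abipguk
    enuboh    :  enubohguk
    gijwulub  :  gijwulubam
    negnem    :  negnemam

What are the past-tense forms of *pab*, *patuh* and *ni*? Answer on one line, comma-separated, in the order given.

pabam, patuhguk, nii

The pattern is voicing of the final sound: -guk when the stem ends in a voiceless consonant (*abip*, *enuboh*); -am when the stem ends in a voiced consonant (*gijwulub*, *negnem*); -i when the stem ends in a vowel (*uije*, *teroli*).
*pab* — final sound /b/ (a voiced consonant) → -am → *pabam*.
*patuh* — final sound /h/ (a voiceless consonant) → -guk → *patuhguk*.
*ni* — final sound /i/ (a vowel) → -i → *nii*.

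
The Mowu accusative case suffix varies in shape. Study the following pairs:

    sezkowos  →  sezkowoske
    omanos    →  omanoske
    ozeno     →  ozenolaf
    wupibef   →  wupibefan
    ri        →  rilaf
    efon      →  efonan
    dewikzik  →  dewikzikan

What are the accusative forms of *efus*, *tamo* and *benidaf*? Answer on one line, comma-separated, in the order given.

The pattern is sibilance of the final sound: -ke when the stem ends in a sibilant (*sezkowos*, *omanos*); -an when the stem ends in a non-sibilant consonant (*wupibef*, *efon*, *dewikzik*); -laf when the stem ends in a vowel (*ozeno*, *ri*).
*efus* — final sound /s/ (a sibilant) → -ke → *efuske*.
*tamo* — final sound /o/ (a vowel) → -laf → *tamolaf*.
The final sound of *benidaf* is /f/, which is a non-sibilant consonant, so the suffix is -an, giving *benidafan*.

efuske, tamolaf, benidafan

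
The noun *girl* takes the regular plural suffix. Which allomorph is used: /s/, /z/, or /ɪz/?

/z/

The stem *girl* ends in a voiced non-sibilant sound.
The plural suffix surfaces as /ɪz/ after sibilants, /s/ after other voiceless consonants, and /z/ after other voiced sounds.
So the plural -s on *girl* is pronounced /z/.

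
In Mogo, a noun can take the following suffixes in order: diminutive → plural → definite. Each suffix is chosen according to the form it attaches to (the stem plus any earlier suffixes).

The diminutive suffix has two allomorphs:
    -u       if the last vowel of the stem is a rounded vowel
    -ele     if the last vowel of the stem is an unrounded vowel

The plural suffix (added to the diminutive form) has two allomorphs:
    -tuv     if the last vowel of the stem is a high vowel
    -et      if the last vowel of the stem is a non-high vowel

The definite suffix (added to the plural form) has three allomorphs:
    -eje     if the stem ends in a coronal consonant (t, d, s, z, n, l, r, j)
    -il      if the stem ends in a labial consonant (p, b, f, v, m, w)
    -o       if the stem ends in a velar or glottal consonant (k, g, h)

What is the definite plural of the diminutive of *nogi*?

nogieleeteje

*nogi*: last vowel = /i/, an unrounded vowel → -ele → *nogiele*.
The diminutive form *nogiele* — last vowel /e/ (a non-high vowel) → -et → *nogieleet*.
The plural form *nogieleet*: final consonant = /t/, coronal → -eje → *nogieleeteje*.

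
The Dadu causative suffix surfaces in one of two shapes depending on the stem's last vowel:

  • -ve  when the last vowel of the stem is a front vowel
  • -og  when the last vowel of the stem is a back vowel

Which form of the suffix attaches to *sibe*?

The last vowel of *sibe* is /e/, which is a front vowel, so the suffix is -ve.

-ve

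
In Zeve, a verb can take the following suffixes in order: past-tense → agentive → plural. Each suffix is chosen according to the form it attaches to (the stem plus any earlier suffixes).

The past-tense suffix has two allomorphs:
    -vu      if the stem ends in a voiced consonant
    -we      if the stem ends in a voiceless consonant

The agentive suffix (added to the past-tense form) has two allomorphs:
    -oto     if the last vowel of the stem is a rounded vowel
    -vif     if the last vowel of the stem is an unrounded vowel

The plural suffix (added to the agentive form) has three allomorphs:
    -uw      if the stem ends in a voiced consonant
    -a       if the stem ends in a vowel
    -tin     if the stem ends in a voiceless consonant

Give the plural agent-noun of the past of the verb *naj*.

najvuotoa

*naj*: final consonant = /j/, voiced → -vu → *najvu*.
The last vowel of the past-tense form *najvu* is /u/, which is a rounded vowel, so the agentive suffix is -oto, giving *najvuoto*.
The agentive form *najvuoto* — final sound /o/ (a vowel) → -a → *najvuotoa*.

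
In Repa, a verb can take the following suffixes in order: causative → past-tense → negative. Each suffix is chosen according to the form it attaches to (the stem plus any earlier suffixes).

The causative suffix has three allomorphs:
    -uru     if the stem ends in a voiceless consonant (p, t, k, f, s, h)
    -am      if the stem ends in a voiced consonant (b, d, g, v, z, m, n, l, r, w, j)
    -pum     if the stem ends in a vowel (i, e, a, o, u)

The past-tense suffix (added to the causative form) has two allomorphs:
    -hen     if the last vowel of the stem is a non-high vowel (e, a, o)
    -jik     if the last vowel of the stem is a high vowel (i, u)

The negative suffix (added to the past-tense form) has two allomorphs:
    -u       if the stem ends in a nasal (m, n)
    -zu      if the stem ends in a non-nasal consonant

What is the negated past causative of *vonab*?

*vonab* — final sound /b/ (a voiced consonant) → -am → *vonabam*.
The last vowel of the causative form *vonabam* is /a/, which is a non-high vowel, so the past-tense suffix is -hen, giving *vonabamhen*.
The past-tense form *vonabamhen*: final consonant = /n/, a nasal → -u → *vonabamhenu*.

vonabamhenu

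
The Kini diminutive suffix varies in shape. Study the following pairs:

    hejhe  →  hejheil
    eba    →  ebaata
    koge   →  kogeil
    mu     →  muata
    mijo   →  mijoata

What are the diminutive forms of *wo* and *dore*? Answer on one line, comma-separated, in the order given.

The suffix is conditioned by the last vowel: -il when the last vowel of the stem is a front vowel (*hejhe*, *koge*); -ata when the last vowel of the stem is a back vowel (*eba*, *mu*, *mijo*).
Since the last vowel of *wo* is /o/ (a back vowel), it takes -ata, giving *woata*.
*dore*: last vowel = /e/, a front vowel → -il → *doreil*.

woata, doreil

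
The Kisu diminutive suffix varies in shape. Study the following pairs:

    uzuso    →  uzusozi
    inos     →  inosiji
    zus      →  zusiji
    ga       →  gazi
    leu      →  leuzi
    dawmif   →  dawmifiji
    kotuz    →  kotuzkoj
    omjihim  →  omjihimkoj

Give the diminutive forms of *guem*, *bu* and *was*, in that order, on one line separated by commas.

guemkoj, buzi, wasiji

The alternation tracks the final sound of the stem — -iji when the stem ends in a voiceless consonant (*inos*, *zus*, *dawmif*); -koj when the stem ends in a voiced consonant (*kotuz*, *omjihim*); -zi when the stem ends in a vowel (*uzuso*, *ga*, *leu*).
*guem* — final sound /m/ (a voiced consonant) → -koj → *guemkoj*.
*bu* — final sound /u/ (a vowel) → -zi → *buzi*.
*was*: final sound = /s/, a voiceless consonant → -iji → *wasiji*.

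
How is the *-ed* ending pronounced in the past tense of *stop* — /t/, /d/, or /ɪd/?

The stem *stop* ends in a voiceless consonant other than /t/.
The -ed suffix is realized as /ɪd/ after /t, d/; as /t/ after other voiceless consonants; and as /d/ after other voiced sounds.
So -ed on *stop* is pronounced /t/.

/t/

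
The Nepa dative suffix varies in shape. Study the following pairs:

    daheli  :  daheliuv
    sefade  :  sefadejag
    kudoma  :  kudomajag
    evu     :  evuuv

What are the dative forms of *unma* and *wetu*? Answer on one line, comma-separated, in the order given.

unmajag, wetuuv

Looking at the last vowel of each stem: -uv when the last vowel of the stem is a high vowel (*daheli*, *evu*); -jag when the last vowel of the stem is a non-high vowel (*sefade*, *kudoma*).
The last vowel of *unma* is /a/, which is a non-high vowel, so the suffix is -jag, giving *unmajag*.
*wetu*: last vowel = /u/, a high vowel → -uv → *wetuuv*.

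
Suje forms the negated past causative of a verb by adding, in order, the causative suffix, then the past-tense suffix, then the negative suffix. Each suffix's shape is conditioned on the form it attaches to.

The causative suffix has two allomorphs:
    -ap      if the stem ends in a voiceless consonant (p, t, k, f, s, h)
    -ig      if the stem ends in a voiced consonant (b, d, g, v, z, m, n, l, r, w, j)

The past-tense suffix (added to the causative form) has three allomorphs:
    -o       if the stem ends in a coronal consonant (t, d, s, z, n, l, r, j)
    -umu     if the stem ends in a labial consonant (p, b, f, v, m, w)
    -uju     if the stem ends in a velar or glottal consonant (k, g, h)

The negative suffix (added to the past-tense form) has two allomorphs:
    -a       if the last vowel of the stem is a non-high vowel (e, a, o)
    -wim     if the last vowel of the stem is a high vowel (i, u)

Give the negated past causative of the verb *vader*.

vaderigujuwim

*vader*: final consonant = /r/, voiced → -ig → *vaderig*.
The final consonant of the causative form *vaderig* is /g/, which is velar/glottal, so the past-tense suffix is -uju, giving *vaderiguju*.
The last vowel of the past-tense form *vaderiguju* is /u/, which is a high vowel, so the negative suffix is -wim, giving *vaderigujuwim*.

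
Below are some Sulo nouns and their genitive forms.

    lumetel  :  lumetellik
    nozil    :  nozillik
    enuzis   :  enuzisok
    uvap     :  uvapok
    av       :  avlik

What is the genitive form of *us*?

usok

Looking at the final consonant of each stem: -ok when the stem ends in a voiceless consonant (*enuzis*, *uvap*); -lik when the stem ends in a voiced consonant (*lumetel*, *nozil*, *av*).
The final consonant of *us* is /s/, which is voiceless, so the suffix is -ok, giving *usok*.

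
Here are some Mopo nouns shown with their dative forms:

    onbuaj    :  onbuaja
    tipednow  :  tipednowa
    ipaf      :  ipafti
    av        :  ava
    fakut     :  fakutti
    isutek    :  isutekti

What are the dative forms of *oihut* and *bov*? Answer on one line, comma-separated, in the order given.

The alternation tracks the final consonant of the stem — -ti when the stem ends in a voiceless consonant (*ipaf*, *fakut*, *isutek*); -a when the stem ends in a voiced consonant (*onbuaj*, *tipednow*, *av*).
The final consonant of *oihut* is /t/, which is voiceless, so the suffix is -ti, giving *oihutti*.
Since the final consonant of *bov* is /v/ (voiced), it takes -a, giving *bova*.

oihutti, bova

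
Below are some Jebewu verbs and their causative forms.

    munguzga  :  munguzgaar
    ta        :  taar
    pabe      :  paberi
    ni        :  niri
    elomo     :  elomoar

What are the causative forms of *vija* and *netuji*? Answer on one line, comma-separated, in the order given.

The alternation tracks the last vowel of the stem — -ri when the last vowel of the stem is a front vowel (*pabe*, *ni*); -ar when the last vowel of the stem is a back vowel (*munguzga*, *ta*, *elomo*).
Since the last vowel of *vija* is /a/ (a back vowel), it takes -ar, giving *vijaar*.
*netuji*: last vowel = /i/, a front vowel → -ri → *netujiri*.

vijaar, netujiri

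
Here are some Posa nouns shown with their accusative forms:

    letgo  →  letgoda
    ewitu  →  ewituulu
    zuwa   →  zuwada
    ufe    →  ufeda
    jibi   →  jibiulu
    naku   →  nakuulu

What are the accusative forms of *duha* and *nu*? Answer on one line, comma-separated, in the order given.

duhada, nuulu

Looking at the last vowel of each stem: -ulu when the last vowel of the stem is a high vowel (*ewitu*, *jibi*, *naku*); -da when the last vowel of the stem is a non-high vowel (*letgo*, *zuwa*, *ufe*).
*duha*: last vowel = /a/, a non-high vowel → -da → *duhada*.
*nu* — last vowel /u/ (a high vowel) → -ulu → *nuulu*.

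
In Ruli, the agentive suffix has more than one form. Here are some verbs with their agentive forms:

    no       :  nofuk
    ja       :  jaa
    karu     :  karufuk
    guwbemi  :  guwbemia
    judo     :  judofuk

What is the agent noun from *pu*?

The suffix is conditioned by the last vowel: -fuk when the last vowel of the stem is a rounded vowel (*no*, *karu*, *judo*); -a when the last vowel of the stem is an unrounded vowel (*ja*, *guwbemi*).
Since the last vowel of *pu* is /u/ (a rounded vowel), it takes -fuk, giving *pufuk*.

pufuk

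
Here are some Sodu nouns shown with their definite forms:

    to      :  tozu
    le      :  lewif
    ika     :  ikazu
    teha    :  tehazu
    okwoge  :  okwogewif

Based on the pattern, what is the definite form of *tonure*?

tonurewif

Looking at the last vowel of each stem: -wif when the last vowel of the stem is a front vowel (*le*, *okwoge*); -zu when the last vowel of the stem is a back vowel (*to*, *ika*, *teha*).
The last vowel of *tonure* is /e/, which is a front vowel, so the suffix is -wif, giving *tonurewif*.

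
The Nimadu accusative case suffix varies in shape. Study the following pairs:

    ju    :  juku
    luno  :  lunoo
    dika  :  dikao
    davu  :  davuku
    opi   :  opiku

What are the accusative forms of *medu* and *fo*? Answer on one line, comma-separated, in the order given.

meduku, foo

Looking at the last vowel of each stem: -ku when the last vowel of the stem is a high vowel (*ju*, *davu*, *opi*); -o when the last vowel of the stem is a non-high vowel (*luno*, *dika*).
The last vowel of *medu* is /u/, which is a high vowel, so the suffix is -ku, giving *meduku*.
*fo* — last vowel /o/ (a non-high vowel) → -o → *foo*.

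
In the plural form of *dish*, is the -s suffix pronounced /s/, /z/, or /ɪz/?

The stem *dish* ends in a sibilant (/s, z, ʃ, ʒ, tʃ, dʒ/).
The plural suffix surfaces as /ɪz/ after sibilants, /s/ after other voiceless consonants, and /z/ after other voiced sounds.
So the plural -s on *dish* is pronounced /ɪz/.

/ɪz/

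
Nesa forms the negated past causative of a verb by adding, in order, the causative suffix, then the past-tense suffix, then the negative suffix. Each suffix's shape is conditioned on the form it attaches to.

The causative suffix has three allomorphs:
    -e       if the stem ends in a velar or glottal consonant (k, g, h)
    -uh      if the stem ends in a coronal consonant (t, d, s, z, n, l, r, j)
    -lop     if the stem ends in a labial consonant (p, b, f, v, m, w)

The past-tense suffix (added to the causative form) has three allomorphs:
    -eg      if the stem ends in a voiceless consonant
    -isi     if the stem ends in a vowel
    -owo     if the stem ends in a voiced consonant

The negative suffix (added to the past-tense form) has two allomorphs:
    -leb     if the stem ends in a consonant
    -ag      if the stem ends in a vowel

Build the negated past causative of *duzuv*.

The final consonant of *duzuv* is /v/, which is labial, so the causative suffix is -lop, giving *duzuvlop*.
Since the final sound of the causative form *duzuvlop* is /p/ (a voiceless consonant), it takes -eg, giving *duzuvlopeg*.
The final sound of the past-tense form *duzuvlopeg* is /g/, which is a consonant, so the negative suffix is -leb, giving *duzuvlopegleb*.

duzuvlopegleb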